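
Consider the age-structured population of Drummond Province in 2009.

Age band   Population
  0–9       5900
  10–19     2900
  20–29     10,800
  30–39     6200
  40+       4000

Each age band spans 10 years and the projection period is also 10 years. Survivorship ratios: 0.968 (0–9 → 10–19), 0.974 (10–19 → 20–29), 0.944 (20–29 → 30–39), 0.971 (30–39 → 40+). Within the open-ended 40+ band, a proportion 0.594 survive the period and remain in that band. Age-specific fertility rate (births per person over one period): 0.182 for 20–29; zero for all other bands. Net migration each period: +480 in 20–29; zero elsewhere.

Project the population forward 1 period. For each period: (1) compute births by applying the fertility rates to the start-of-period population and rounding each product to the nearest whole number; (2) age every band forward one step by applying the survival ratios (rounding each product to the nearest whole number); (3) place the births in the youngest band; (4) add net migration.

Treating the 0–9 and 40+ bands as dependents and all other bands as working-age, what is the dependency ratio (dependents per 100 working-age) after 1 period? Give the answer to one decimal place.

Call the bands 1 to 5, youngest first.
Period 1:
Births: 10800 * 0.182 = 1966
Band 2: 5900 * 0.968 = 5711
Band 3: 2900 * 0.974 = 2825
Band 4: 10800 * 0.944 = 10195
Band 5: 6200 * 0.971 + 4000 * 0.594 = 6020 + 2376 = 8396
Net migration: Band 3 + 480 → 3305
End of period: [1966, 5711, 3305, 10195, 8396]
Dependents (band 0–9 + band 40+) = 1966 + 8396 = 10362; working-age = 19211; ratio = 10362/19211 × 100 = 53.9

53.9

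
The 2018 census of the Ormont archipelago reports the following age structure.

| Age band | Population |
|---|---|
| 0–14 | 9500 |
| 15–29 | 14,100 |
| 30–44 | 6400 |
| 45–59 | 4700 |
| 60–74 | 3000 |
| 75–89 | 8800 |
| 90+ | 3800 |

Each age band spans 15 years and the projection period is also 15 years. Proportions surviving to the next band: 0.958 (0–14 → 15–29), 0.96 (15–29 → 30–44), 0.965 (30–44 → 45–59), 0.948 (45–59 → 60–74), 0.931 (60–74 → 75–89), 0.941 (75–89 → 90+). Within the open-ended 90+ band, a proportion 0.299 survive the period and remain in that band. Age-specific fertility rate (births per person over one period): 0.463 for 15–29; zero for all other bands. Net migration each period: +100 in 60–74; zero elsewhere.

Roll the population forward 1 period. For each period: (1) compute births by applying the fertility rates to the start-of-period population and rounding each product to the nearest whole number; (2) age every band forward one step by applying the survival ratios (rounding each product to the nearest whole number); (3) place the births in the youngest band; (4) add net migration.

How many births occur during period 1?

[period 1]
Births: 14100 * 0.463 = 6528
15–29: 9500 * 0.958 = 9101
30–44: 14100 * 0.96 = 13536
45–59: 6400 * 0.965 = 6176
60–74: 4700 * 0.948 = 4456
75–89: 3000 * 0.931 = 2793
90+: 8800 * 0.941 + 3800 * 0.299 = 8281 + 1136 = 9417
Net migration: 60–74 + 100 → 4556
End of period: [6528, 9101, 13536, 6176, 4556, 2793, 9417]

6528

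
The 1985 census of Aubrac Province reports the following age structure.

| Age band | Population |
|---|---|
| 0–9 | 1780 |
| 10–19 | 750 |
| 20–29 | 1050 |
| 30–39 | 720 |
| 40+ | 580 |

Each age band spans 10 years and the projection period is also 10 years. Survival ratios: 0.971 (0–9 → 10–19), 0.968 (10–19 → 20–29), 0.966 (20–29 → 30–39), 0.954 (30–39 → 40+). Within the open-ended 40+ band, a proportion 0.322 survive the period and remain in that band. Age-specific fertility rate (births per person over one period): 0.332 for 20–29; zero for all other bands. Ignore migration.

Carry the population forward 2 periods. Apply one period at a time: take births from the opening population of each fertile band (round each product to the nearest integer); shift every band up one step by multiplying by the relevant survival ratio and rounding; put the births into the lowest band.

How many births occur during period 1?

349

— Period 1 —
Births: 1050 * 0.332 = 349
10–19: 1780 * 0.971 = 1728
20–29: 750 * 0.968 = 726
30–39: 1050 * 0.966 = 1014
40+: 720 * 0.954 + 580 * 0.322 = 687 + 187 = 874
Giving 349 / 1728 / 726 / 1014 / 874.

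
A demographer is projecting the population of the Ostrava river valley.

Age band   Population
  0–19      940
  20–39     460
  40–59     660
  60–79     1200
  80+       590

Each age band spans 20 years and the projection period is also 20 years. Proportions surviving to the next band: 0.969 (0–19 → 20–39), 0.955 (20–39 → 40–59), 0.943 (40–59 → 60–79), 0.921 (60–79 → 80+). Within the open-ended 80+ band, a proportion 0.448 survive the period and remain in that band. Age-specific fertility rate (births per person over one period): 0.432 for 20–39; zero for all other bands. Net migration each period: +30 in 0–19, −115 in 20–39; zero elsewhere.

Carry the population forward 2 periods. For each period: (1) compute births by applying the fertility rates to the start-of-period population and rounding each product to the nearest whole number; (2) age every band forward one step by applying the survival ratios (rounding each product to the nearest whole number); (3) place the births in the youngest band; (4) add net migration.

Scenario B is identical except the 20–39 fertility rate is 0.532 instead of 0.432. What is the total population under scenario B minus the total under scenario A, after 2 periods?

(Groups numbered youngest = 1 to oldest = 5.)
[period 1]
Births: 460 * 0.432 = 199
Group 2: 940 * 0.969 = 911
Group 3: 460 * 0.955 = 439
Group 4: 660 * 0.943 = 622
Group 5: 1200 * 0.921 + 590 * 0.448 = 1105 + 264 = 1369
Net migration: Group 1 + 30 → 229; Group 2 − 115 → 796
→ [229, 796, 439, 622, 1369]
[period 2]
Births: 796 * 0.432 = 344
Group 2: 229 * 0.969 = 222
Group 3: 796 * 0.955 = 760
Group 4: 439 * 0.943 = 414
Group 5: 622 * 0.921 + 1369 * 0.448 = 573 + 613 = 1186
Net migration: Group 1 + 30 → 374; Group 2 − 115 → 107
→ [374, 107, 760, 414, 1186]
Scenario A total after 2 periods: 2841
Scenario B projection —
[period 1]
Births: 460 * 0.532 = 245
Group 2: 940 * 0.969 = 911
Group 3: 460 * 0.955 = 439
Group 4: 660 * 0.943 = 622
Group 5: 1200 * 0.921 + 590 * 0.448 = 1105 + 264 = 1369
Net migration: Group 1 + 30 → 275; Group 2 − 115 → 796
→ [275, 796, 439, 622, 1369]
[period 2]
Births: 796 * 0.532 = 423
Group 2: 275 * 0.969 = 266
Group 3: 796 * 0.955 = 760
Group 4: 439 * 0.943 = 414
Group 5: 622 * 0.921 + 1369 * 0.448 = 573 + 613 = 1186
Net migration: Group 1 + 30 → 453; Group 2 − 115 → 151
→ [453, 151, 760, 414, 1186]
Scenario B total after 2 periods: 2964
Difference B − A = 2964 − 2841 = 123

123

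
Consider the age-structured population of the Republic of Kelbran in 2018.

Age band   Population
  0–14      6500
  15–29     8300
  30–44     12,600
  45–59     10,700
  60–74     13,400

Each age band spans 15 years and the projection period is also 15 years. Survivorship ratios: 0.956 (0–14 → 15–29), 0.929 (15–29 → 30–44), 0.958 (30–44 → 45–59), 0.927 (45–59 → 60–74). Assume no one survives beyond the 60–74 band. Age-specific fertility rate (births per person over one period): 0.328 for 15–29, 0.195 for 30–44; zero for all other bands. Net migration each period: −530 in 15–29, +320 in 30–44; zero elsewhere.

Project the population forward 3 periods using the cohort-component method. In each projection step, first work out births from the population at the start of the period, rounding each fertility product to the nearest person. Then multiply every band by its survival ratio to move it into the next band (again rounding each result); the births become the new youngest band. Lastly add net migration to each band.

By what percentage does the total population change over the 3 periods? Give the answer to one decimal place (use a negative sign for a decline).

-56.9

— Period 1 —
Births: 8300 * 0.328 = 2722  |  12600 * 0.195 = 2457 → 5179
15–29: 6500 * 0.956 = 6214
30–44: 8300 * 0.929 = 7711
45–59: 12600 * 0.958 = 12071
60–74: 10700 * 0.927 = 9919
Net migration: 15–29 − 530 → 5684; 30–44 + 320 → 8031
Population now: 0–14=5179, 15–29=5684, 30–44=8031, 45–59=12071, 60–74=9919
— Period 2 —
Births: 5684 * 0.328 = 1864  |  8031 * 0.195 = 1566 → 3430
15–29: 5179 * 0.956 = 4951
30–44: 5684 * 0.929 = 5280
45–59: 8031 * 0.958 = 7694
60–74: 12071 * 0.927 = 11190
Net migration: 15–29 − 530 → 4421; 30–44 + 320 → 5600
Population now: 0–14=3430, 15–29=4421, 30–44=5600, 45–59=7694, 60–74=11190
— Period 3 —
Births: 4421 * 0.328 = 1450  |  5600 * 0.195 = 1092 → 2542
15–29: 3430 * 0.956 = 3279
30–44: 4421 * 0.929 = 4107
45–59: 5600 * 0.958 = 5365
60–74: 7694 * 0.927 = 7132
Net migration: 15–29 − 530 → 2749; 30–44 + 320 → 4427
Population now: 0–14=2542, 15–29=2749, 30–44=4427, 45–59=5365, 60–74=7132
Total: 51500 → 22215; change = -29285; percentage change = -56.9%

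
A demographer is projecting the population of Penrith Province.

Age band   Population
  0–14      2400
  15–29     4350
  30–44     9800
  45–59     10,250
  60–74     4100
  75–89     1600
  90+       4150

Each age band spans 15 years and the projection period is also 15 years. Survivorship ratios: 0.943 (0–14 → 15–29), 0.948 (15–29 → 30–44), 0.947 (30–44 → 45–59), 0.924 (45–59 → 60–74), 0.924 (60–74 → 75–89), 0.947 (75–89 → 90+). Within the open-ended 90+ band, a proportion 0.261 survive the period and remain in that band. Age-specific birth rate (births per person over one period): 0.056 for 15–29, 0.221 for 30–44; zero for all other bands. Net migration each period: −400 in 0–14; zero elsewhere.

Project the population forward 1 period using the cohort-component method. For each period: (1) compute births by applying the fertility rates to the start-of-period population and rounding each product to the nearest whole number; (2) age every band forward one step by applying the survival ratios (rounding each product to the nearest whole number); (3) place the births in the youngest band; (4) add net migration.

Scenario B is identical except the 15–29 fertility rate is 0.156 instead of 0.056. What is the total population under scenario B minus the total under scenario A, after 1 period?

435

After projecting period 1:
Births: 4350 × 0.056 = 244  |  9800 × 0.221 = 2166 → total 2410
15–29: 2400 × 0.943 = 2263
30–44: 4350 × 0.948 = 4124
45–59: 9800 × 0.947 = 9281
60–74: 10250 × 0.924 = 9471
75–89: 4100 × 0.924 = 3788
90+: 1600 × 0.947 + 4150 × 0.261 = 1515 + 1083 = 2598
Net migration: 0–14 − 400 → 2010
→ [2010, 2263, 4124, 9281, 9471, 3788, 2598]
Scenario A total after 1 period: 33535
Scenario B projection —
After projecting period 1:
Births: 4350 × 0.156 = 679  |  9800 × 0.221 = 2166 → total 2845
15–29: 2400 × 0.943 = 2263
30–44: 4350 × 0.948 = 4124
45–59: 9800 × 0.947 = 9281
60–74: 10250 × 0.924 = 9471
75–89: 4100 × 0.924 = 3788
90+: 1600 × 0.947 + 4150 × 0.261 = 1515 + 1083 = 2598
Net migration: 0–14 − 400 → 2445
→ [2445, 2263, 4124, 9281, 9471, 3788, 2598]
Scenario B total after 1 period: 33970
Difference B − A = 33970 − 33535 = 435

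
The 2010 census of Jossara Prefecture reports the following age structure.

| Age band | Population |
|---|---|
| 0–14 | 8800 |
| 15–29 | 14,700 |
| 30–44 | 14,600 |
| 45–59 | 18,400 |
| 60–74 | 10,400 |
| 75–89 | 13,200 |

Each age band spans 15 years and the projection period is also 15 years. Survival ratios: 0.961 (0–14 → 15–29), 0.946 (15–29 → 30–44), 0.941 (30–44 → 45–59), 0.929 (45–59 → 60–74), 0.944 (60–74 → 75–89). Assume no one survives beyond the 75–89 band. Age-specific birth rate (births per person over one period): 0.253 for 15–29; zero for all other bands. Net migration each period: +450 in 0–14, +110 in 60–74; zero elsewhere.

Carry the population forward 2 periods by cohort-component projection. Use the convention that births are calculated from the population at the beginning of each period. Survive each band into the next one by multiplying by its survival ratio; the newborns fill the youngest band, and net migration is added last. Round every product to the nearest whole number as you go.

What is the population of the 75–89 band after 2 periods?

— Period 1 —
Births: 14700 × 0.253 = 3719
15–29: 8800 × 0.961 = 8457
30–44: 14700 × 0.946 = 13906
45–59: 14600 × 0.941 = 13739
60–74: 18400 × 0.929 = 17094
75–89: 10400 × 0.944 = 9818
Net migration: 0–14 + 450 → 4169; 60–74 + 110 → 17204
Giving 4169 / 8457 / 13906 / 13739 / 17204 / 9818.
— Period 2 —
Births: 8457 × 0.253 = 2140
15–29: 4169 × 0.961 = 4006
30–44: 8457 × 0.946 = 8000
45–59: 13906 × 0.941 = 13086
60–74: 13739 × 0.929 = 12764
75–89: 17204 × 0.944 = 16241
Net migration: 0–14 + 450 → 2590; 60–74 + 110 → 12874
Giving 2590 / 4006 / 8000 / 13086 / 12874 / 16241.

16241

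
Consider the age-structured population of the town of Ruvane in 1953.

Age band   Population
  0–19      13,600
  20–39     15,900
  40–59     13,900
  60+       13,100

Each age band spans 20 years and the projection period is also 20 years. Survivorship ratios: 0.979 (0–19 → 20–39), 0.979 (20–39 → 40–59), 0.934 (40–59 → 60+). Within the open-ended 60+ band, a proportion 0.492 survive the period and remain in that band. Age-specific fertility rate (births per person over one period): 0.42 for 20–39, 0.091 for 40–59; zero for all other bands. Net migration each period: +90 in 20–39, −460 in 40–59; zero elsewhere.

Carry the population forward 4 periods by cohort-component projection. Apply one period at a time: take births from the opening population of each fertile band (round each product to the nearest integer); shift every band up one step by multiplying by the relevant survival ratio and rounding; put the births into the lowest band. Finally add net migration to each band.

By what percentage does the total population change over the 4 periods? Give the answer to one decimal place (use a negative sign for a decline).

[period 1]
Births: 15900 × 0.42 = 6678, 13900 × 0.091 = 1265 → total 7943
20–39: 13600 × 0.979 = 13314
40–59: 15900 × 0.979 = 15566
60+: 13900 × 0.934 + 13100 × 0.492 = 12983 + 6445 = 19428
Net migration: 20–39 + 90 → 13404; 40–59 − 460 → 15106
→ [7943, 13404, 15106, 19428]
[period 2]
Births: 13404 × 0.42 = 5630, 15106 × 0.091 = 1375 → total 7005
20–39: 7943 × 0.979 = 7776
40–59: 13404 × 0.979 = 13123
60+: 15106 × 0.934 + 19428 × 0.492 = 14109 + 9559 = 23668
Net migration: 20–39 + 90 → 7866; 40–59 − 460 → 12663
→ [7005, 7866, 12663, 23668]
[period 3]
Births: 7866 × 0.42 = 3304, 12663 × 0.091 = 1152 → total 4456
20–39: 7005 × 0.979 = 6858
40–59: 7866 × 0.979 = 7701
60+: 12663 × 0.934 + 23668 × 0.492 = 11827 + 11645 = 23472
Net migration: 20–39 + 90 → 6948; 40–59 − 460 → 7241
→ [4456, 6948, 7241, 23472]
[period 4]
Births: 6948 × 0.42 = 2918, 7241 × 0.091 = 659 → total 3577
20–39: 4456 × 0.979 = 4362
40–59: 6948 × 0.979 = 6802
60+: 7241 × 0.934 + 23472 × 0.492 = 6763 + 11548 = 18311
Net migration: 20–39 + 90 → 4452; 40–59 − 460 → 6342
→ [3577, 4452, 6342, 18311]
Total: 56500 → 32682; change = -23818; percentage change = -42.2%

-42.2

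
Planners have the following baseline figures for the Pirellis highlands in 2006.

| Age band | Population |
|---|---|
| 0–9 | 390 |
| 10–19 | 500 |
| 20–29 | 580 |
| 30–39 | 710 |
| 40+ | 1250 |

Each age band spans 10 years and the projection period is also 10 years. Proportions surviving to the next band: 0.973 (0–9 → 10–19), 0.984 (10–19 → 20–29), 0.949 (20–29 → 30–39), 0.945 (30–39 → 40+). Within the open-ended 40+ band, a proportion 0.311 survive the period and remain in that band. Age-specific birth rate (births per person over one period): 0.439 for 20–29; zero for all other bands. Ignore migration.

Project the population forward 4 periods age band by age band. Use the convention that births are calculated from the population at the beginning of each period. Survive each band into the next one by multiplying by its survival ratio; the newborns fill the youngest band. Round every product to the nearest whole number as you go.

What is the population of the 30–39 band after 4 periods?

Period 1:
Births: 580 × 0.439 = 255
10–19: 390 × 0.973 = 379
20–29: 500 × 0.984 = 492
30–39: 580 × 0.949 = 550
40+: 710 × 0.945 + 1250 × 0.311 = 671 + 389 = 1060
Giving 255 / 379 / 492 / 550 / 1060.
Period 2:
Births: 492 × 0.439 = 216
10–19: 255 × 0.973 = 248
20–29: 379 × 0.984 = 373
30–39: 492 × 0.949 = 467
40+: 550 × 0.945 + 1060 × 0.311 = 520 + 330 = 850
Giving 216 / 248 / 373 / 467 / 850.
Period 3:
Births: 373 × 0.439 = 164
10–19: 216 × 0.973 = 210
20–29: 248 × 0.984 = 244
30–39: 373 × 0.949 = 354
40+: 467 × 0.945 + 850 × 0.311 = 441 + 264 = 705
Giving 164 / 210 / 244 / 354 / 705.
Period 4:
Births: 244 × 0.439 = 107
10–19: 164 × 0.973 = 160
20–29: 210 × 0.984 = 207
30–39: 244 × 0.949 = 232
40+: 354 × 0.945 + 705 × 0.311 = 335 + 219 = 554
Giving 107 / 160 / 207 / 232 / 554.

232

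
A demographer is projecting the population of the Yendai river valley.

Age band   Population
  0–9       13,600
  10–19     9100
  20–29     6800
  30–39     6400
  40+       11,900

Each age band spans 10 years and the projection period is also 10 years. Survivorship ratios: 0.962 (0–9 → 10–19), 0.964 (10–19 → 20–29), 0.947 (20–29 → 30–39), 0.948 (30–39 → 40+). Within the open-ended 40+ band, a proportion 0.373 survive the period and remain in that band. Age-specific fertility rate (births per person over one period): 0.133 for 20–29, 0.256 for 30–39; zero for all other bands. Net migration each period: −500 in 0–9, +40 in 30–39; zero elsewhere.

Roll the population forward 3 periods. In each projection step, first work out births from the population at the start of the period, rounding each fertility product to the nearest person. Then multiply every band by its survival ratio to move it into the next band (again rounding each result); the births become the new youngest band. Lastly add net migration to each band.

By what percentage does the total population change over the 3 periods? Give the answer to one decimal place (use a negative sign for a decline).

-34.9

(Bands numbered youngest = 1 to oldest = 5.)
Period 1:
Births: 6800 × 0.133 = 904 ; 6400 × 0.256 = 1638 → 2542
Band 2: 13600 × 0.962 = 13083
Band 3: 9100 × 0.964 = 8772
Band 4: 6800 × 0.947 = 6440
Band 5: 6400 × 0.948 + 11900 × 0.373 = 6067 + 4439 = 10506
Net migration: Band 1 − 500 → 2042; Band 4 + 40 → 6480
Population now: 0–9=2042, 10–19=13083, 20–29=8772, 30–39=6480, 40+=10506
Period 2:
Births: 8772 × 0.133 = 1167 ; 6480 × 0.256 = 1659 → 2826
Band 2: 2042 × 0.962 = 1964
Band 3: 13083 × 0.964 = 12612
Band 4: 8772 × 0.947 = 8307
Band 5: 6480 × 0.948 + 10506 × 0.373 = 6143 + 3919 = 10062
Net migration: Band 1 − 500 → 2326; Band 4 + 40 → 8347
Population now: 0–9=2326, 10–19=1964, 20–29=12612, 30–39=8347, 40+=10062
Period 3:
Births: 12612 × 0.133 = 1677 ; 8347 × 0.256 = 2137 → 3814
Band 2: 2326 × 0.962 = 2238
Band 3: 1964 × 0.964 = 1893
Band 4: 12612 × 0.947 = 11944
Band 5: 8347 × 0.948 + 10062 × 0.373 = 7913 + 3753 = 11666
Net migration: Band 1 − 500 → 3314; Band 4 + 40 → 11984
Population now: 0–9=3314, 10–19=2238, 20–29=1893, 30–39=11984, 40+=11666
Total: 47800 → 31095; change = -16705; percentage change = -34.9%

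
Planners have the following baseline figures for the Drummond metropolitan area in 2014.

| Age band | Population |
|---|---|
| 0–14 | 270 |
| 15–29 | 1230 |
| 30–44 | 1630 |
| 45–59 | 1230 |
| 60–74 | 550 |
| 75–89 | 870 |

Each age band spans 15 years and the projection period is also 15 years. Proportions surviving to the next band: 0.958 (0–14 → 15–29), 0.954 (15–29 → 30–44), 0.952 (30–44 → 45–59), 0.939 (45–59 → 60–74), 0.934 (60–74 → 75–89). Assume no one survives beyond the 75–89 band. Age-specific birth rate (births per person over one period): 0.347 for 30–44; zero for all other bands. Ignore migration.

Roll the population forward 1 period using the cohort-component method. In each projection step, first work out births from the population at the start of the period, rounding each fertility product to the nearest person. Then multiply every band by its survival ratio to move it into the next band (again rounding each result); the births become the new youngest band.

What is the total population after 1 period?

Let group 1 be 0–14 through group 6 = 75–89.
— Period 1 —
Births: 1630 * 0.347 = 566
Group 2: 270 * 0.958 = 259
Group 3: 1230 * 0.954 = 1173
Group 4: 1630 * 0.952 = 1552
Group 5: 1230 * 0.939 = 1155
Group 6: 550 * 0.934 = 514
Population now: 0–14=566, 15–29=259, 30–44=1173, 45–59=1552, 60–74=1155, 75–89=514
Total after period 1: 566 + 259 + 1173 + 1552 + 1155 + 514 = 5219

5219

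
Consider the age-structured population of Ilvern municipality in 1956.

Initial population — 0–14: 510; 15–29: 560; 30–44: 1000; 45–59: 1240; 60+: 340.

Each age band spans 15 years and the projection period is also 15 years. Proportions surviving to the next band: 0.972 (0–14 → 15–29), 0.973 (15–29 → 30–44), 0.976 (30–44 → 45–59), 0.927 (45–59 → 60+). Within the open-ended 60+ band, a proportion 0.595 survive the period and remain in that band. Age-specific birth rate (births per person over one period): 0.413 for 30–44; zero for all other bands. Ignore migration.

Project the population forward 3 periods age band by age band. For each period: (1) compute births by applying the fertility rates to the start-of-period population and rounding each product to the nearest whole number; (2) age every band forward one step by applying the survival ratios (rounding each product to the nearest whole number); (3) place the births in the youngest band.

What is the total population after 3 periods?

2789

— Period 1 —
Births: 1000 × 0.413 = 413
15–29: 510 × 0.972 = 496
30–44: 560 × 0.973 = 545
45–59: 1000 × 0.976 = 976
60+: 1240 × 0.927 + 340 × 0.595 = 1149 + 202 = 1351
End of period: [413, 496, 545, 976, 1351]
— Period 2 —
Births: 545 × 0.413 = 225
15–29: 413 × 0.972 = 401
30–44: 496 × 0.973 = 483
45–59: 545 × 0.976 = 532
60+: 976 × 0.927 + 1351 × 0.595 = 905 + 804 = 1709
End of period: [225, 401, 483, 532, 1709]
— Period 3 —
Births: 483 × 0.413 = 199
15–29: 225 × 0.972 = 219
30–44: 401 × 0.973 = 390
45–59: 483 × 0.976 = 471
60+: 532 × 0.927 + 1709 × 0.595 = 493 + 1017 = 1510
End of period: [199, 219, 390, 471, 1510]
Total after period 3: 199 + 219 + 390 + 471 + 1510 = 2789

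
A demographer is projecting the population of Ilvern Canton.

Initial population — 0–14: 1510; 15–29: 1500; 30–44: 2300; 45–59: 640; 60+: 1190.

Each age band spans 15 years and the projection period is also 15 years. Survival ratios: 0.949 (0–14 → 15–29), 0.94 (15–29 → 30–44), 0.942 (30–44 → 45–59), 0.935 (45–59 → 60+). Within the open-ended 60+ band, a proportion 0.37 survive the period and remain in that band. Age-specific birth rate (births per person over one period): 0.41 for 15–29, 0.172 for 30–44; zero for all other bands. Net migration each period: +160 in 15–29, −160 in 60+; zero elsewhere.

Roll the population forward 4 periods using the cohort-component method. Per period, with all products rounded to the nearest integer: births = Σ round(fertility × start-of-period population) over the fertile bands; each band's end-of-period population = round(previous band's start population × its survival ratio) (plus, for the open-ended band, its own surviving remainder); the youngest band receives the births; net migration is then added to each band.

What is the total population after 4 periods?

5232

Period 1.
Births: 1500 * 0.41 = 615, 2300 * 0.172 = 396 ⇒ total 1011
15–29: 1510 * 0.949 = 1433
30–44: 1500 * 0.94 = 1410
45–59: 2300 * 0.942 = 2167
60+: 640 * 0.935 + 1190 * 0.37 = 598 + 440 = 1038
Net migration: 15–29 + 160 → 1593; 60+ − 160 → 878
Population now: 0–14=1011, 15–29=1593, 30–44=1410, 45–59=2167, 60+=878
Period 2.
Births: 1593 * 0.41 = 653, 1410 * 0.172 = 243 ⇒ total 896
15–29: 1011 * 0.949 = 959
30–44: 1593 * 0.94 = 1497
45–59: 1410 * 0.942 = 1328
60+: 2167 * 0.935 + 878 * 0.37 = 2026 + 325 = 2351
Net migration: 15–29 + 160 → 1119; 60+ − 160 → 2191
Population now: 0–14=896, 15–29=1119, 30–44=1497, 45–59=1328, 60+=2191
Period 3.
Births: 1119 * 0.41 = 459, 1497 * 0.172 = 257 ⇒ total 716
15–29: 896 * 0.949 = 850
30–44: 1119 * 0.94 = 1052
45–59: 1497 * 0.942 = 1410
60+: 1328 * 0.935 + 2191 * 0.37 = 1242 + 811 = 2053
Net migration: 15–29 + 160 → 1010; 60+ − 160 → 1893
Population now: 0–14=716, 15–29=1010, 30–44=1052, 45–59=1410, 60+=1893
Period 4.
Births: 1010 * 0.41 = 414, 1052 * 0.172 = 181 ⇒ total 595
15–29: 716 * 0.949 = 679
30–44: 1010 * 0.94 = 949
45–59: 1052 * 0.942 = 991
60+: 1410 * 0.935 + 1893 * 0.37 = 1318 + 700 = 2018
Net migration: 15–29 + 160 → 839; 60+ − 160 → 1858
Population now: 0–14=595, 15–29=839, 30–44=949, 45–59=991, 60+=1858
Total after period 4: 595 + 839 + 949 + 991 + 1858 = 5232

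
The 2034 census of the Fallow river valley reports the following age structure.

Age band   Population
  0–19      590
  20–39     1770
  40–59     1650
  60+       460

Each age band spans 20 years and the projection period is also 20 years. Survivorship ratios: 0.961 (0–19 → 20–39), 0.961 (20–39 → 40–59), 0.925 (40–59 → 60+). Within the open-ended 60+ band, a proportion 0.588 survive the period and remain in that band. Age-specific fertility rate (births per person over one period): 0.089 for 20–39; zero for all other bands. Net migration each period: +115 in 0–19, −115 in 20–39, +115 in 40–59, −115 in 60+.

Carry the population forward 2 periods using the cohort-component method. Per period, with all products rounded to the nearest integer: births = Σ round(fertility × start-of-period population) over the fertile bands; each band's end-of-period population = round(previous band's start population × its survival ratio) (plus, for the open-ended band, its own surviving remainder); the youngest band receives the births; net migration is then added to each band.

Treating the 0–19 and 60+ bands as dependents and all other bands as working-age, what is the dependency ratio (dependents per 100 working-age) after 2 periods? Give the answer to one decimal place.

389.1

Period 1.
Births: 1770 × 0.089 = 158
20–39: 590 × 0.961 = 567
40–59: 1770 × 0.961 = 1701
60+: 1650 × 0.925 + 460 × 0.588 = 1526 + 270 = 1796
Net migration: 0–19 + 115 → 273; 20–39 − 115 → 452; 40–59 + 115 → 1816; 60+ − 115 → 1681
Giving 273 / 452 / 1816 / 1681.
Period 2.
Births: 452 × 0.089 = 40
20–39: 273 × 0.961 = 262
40–59: 452 × 0.961 = 434
60+: 1816 × 0.925 + 1681 × 0.588 = 1680 + 988 = 2668
Net migration: 0–19 + 115 → 155; 20–39 − 115 → 147; 40–59 + 115 → 549; 60+ − 115 → 2553
Giving 155 / 147 / 549 / 2553.
Dependents (band 0–19 + band 60+) = 155 + 2553 = 2708; working-age = 696; ratio = 2708/696 × 100 = 389.1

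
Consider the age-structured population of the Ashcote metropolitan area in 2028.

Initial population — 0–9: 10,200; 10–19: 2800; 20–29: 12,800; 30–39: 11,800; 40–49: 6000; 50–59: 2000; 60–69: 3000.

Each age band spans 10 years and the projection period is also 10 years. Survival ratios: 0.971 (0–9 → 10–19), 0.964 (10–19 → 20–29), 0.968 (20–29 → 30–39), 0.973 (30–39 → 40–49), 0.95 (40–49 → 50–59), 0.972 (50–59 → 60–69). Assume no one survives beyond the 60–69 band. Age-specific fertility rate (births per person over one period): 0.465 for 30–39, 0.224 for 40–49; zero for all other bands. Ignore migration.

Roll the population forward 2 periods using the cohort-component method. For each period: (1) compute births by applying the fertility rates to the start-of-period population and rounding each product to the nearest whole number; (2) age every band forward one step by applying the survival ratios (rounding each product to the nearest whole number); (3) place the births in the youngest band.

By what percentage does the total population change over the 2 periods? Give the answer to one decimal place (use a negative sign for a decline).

Numbering the groups 1..7 from youngest to oldest:
Period 1:
Births: 11800 * 0.465 = 5487, 6000 * 0.224 = 1344 → total 6831
Group 2: 10200 * 0.971 = 9904
Group 3: 2800 * 0.964 = 2699
Group 4: 12800 * 0.968 = 12390
Group 5: 11800 * 0.973 = 11481
Group 6: 6000 * 0.95 = 5700
Group 7: 2000 * 0.972 = 1944
End of period: [6831, 9904, 2699, 12390, 11481, 5700, 1944]
Period 2:
Births: 12390 * 0.465 = 5761, 11481 * 0.224 = 2572 → total 8333
Group 2: 6831 * 0.971 = 6633
Group 3: 9904 * 0.964 = 9547
Group 4: 2699 * 0.968 = 2613
Group 5: 12390 * 0.973 = 12055
Group 6: 11481 * 0.95 = 10907
Group 7: 5700 * 0.972 = 5540
End of period: [8333, 6633, 9547, 2613, 12055, 10907, 5540]
Total: 48600 → 55628; change = 7028; percentage change = 14.5%

14.5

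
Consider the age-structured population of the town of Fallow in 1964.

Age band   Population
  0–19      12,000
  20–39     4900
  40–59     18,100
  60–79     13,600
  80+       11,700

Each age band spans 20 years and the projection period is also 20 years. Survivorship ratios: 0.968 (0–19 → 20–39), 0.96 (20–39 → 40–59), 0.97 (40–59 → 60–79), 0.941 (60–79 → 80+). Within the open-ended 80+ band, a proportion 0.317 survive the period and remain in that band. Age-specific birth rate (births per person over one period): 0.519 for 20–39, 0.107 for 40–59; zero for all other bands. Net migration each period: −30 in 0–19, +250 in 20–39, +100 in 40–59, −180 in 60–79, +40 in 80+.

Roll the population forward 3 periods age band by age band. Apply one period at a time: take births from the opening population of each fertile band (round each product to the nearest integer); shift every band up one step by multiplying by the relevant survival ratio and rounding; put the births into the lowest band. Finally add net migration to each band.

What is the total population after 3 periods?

— Period 1 —
Births: 4900 × 0.519 = 2543, 18100 × 0.107 = 1937 → total 4480
20–39: 12000 × 0.968 = 11616
40–59: 4900 × 0.96 = 4704
60–79: 18100 × 0.97 = 17557
80+: 13600 × 0.941 + 11700 × 0.317 = 12798 + 3709 = 16507
Net migration: 0–19 − 30 → 4450; 20–39 + 250 → 11866; 40–59 + 100 → 4804; 60–79 − 180 → 17377; 80+ + 40 → 16547
Giving 4450 / 11866 / 4804 / 17377 / 16547.
— Period 2 —
Births: 11866 × 0.519 = 6158, 4804 × 0.107 = 514 → total 6672
20–39: 4450 × 0.968 = 4308
40–59: 11866 × 0.96 = 11391
60–79: 4804 × 0.97 = 4660
80+: 17377 × 0.941 + 16547 × 0.317 = 16352 + 5245 = 21597
Net migration: 0–19 − 30 → 6642; 20–39 + 250 → 4558; 40–59 + 100 → 11491; 60–79 − 180 → 4480; 80+ + 40 → 21637
Giving 6642 / 4558 / 11491 / 4480 / 21637.
— Period 3 —
Births: 4558 × 0.519 = 2366, 11491 × 0.107 = 1230 → total 3596
20–39: 6642 × 0.968 = 6429
40–59: 4558 × 0.96 = 4376
60–79: 11491 × 0.97 = 11146
80+: 4480 × 0.941 + 21637 × 0.317 = 4216 + 6859 = 11075
Net migration: 0–19 − 30 → 3566; 20–39 + 250 → 6679; 40–59 + 100 → 4476; 60–79 − 180 → 10966; 80+ + 40 → 11115
Giving 3566 / 6679 / 4476 / 10966 / 11115.
Total after period 3: 3566 + 6679 + 4476 + 10966 + 11115 = 36802

36802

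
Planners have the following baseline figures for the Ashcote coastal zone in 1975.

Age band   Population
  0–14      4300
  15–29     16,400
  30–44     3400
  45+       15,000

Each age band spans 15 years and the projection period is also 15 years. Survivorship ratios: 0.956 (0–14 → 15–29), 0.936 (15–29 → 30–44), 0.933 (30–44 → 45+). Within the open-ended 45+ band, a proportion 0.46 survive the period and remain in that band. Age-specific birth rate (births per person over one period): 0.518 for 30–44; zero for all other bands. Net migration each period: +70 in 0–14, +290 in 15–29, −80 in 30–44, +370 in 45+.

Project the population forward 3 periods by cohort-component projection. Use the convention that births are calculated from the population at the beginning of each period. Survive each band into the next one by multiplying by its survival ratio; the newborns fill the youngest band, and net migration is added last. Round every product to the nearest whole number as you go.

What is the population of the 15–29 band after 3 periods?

Period 1:
Births: 3400 × 0.518 = 1761
15–29: 4300 × 0.956 = 4111
30–44: 16400 × 0.936 = 15350
45+: 3400 × 0.933 + 15000 × 0.46 = 3172 + 6900 = 10072
Net migration: 0–14 + 70 → 1831; 15–29 + 290 → 4401; 30–44 − 80 → 15270; 45+ + 370 → 10442
Population now: 0–14=1831, 15–29=4401, 30–44=15270, 45+=10442
Period 2:
Births: 15270 × 0.518 = 7910
15–29: 1831 × 0.956 = 1750
30–44: 4401 × 0.936 = 4119
45+: 15270 × 0.933 + 10442 × 0.46 = 14247 + 4803 = 19050
Net migration: 0–14 + 70 → 7980; 15–29 + 290 → 2040; 30–44 − 80 → 4039; 45+ + 370 → 19420
Population now: 0–14=7980, 15–29=2040, 30–44=4039, 45+=19420
Period 3:
Births: 4039 × 0.518 = 2092
15–29: 7980 × 0.956 = 7629
30–44: 2040 × 0.936 = 1909
45+: 4039 × 0.933 + 19420 × 0.46 = 3768 + 8933 = 12701
Net migration: 0–14 + 70 → 2162; 15–29 + 290 → 7919; 30–44 − 80 → 1829; 45+ + 370 → 13071
Population now: 0–14=2162, 15–29=7919, 30–44=1829, 45+=13071

7919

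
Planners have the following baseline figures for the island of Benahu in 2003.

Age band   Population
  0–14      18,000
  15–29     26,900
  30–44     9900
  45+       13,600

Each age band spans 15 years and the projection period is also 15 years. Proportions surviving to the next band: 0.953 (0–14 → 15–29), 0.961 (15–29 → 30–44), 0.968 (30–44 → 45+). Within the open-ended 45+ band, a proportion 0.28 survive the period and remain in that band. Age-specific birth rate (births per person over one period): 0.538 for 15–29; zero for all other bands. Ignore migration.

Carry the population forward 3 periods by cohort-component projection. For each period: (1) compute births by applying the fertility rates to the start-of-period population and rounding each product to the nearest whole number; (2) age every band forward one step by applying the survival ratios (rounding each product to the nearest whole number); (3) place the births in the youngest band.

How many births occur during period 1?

Let band 1 be 0–14 through band 4 = 45+.
Period 1:
Births: 26900 × 0.538 = 14472
Band 2: 18000 × 0.953 = 17154
Band 3: 26900 × 0.961 = 25851
Band 4: 9900 × 0.968 + 13600 × 0.28 = 9583 + 3808 = 13391
Giving 14472 / 17154 / 25851 / 13391.

14472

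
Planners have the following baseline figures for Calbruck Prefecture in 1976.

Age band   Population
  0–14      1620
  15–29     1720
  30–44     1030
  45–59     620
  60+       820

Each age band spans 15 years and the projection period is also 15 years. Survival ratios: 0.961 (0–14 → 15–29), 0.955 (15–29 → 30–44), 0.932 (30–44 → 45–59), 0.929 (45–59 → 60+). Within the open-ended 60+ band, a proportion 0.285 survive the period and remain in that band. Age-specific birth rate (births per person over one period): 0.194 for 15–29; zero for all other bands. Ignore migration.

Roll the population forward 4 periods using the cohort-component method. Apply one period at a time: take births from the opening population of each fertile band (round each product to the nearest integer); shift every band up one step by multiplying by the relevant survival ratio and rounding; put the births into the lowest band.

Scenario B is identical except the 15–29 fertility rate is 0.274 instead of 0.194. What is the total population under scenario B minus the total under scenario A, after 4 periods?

348

[period 1]
Births: 1720 × 0.194 = 334
15–29: 1620 × 0.961 = 1557
30–44: 1720 × 0.955 = 1643
45–59: 1030 × 0.932 = 960
60+: 620 × 0.929 + 820 × 0.285 = 576 + 234 = 810
Giving 334 / 1557 / 1643 / 960 / 810.
[period 2]
Births: 1557 × 0.194 = 302
15–29: 334 × 0.961 = 321
30–44: 1557 × 0.955 = 1487
45–59: 1643 × 0.932 = 1531
60+: 960 × 0.929 + 810 × 0.285 = 892 + 231 = 1123
Giving 302 / 321 / 1487 / 1531 / 1123.
[period 3]
Births: 321 × 0.194 = 62
15–29: 302 × 0.961 = 290
30–44: 321 × 0.955 = 307
45–59: 1487 × 0.932 = 1386
60+: 1531 × 0.929 + 1123 × 0.285 = 1422 + 320 = 1742
Giving 62 / 290 / 307 / 1386 / 1742.
[period 4]
Births: 290 × 0.194 = 56
15–29: 62 × 0.961 = 60
30–44: 290 × 0.955 = 277
45–59: 307 × 0.932 = 286
60+: 1386 × 0.929 + 1742 × 0.285 = 1288 + 496 = 1784
Giving 56 / 60 / 277 / 286 / 1784.
Scenario A total after 4 periods: 2463
Scenario B projection —
[period 1]
Births: 1720 × 0.274 = 471
15–29: 1620 × 0.961 = 1557
30–44: 1720 × 0.955 = 1643
45–59: 1030 × 0.932 = 960
60+: 620 × 0.929 + 820 × 0.285 = 576 + 234 = 810
Giving 471 / 1557 / 1643 / 960 / 810.
[period 2]
Births: 1557 × 0.274 = 427
15–29: 471 × 0.961 = 453
30–44: 1557 × 0.955 = 1487
45–59: 1643 × 0.932 = 1531
60+: 960 × 0.929 + 810 × 0.285 = 892 + 231 = 1123
Giving 427 / 453 / 1487 / 1531 / 1123.
[period 3]
Births: 453 × 0.274 = 124
15–29: 427 × 0.961 = 410
30–44: 453 × 0.955 = 433
45–59: 1487 × 0.932 = 1386
60+: 1531 × 0.929 + 1123 × 0.285 = 1422 + 320 = 1742
Giving 124 / 410 / 433 / 1386 / 1742.
[period 4]
Births: 410 × 0.274 = 112
15–29: 124 × 0.961 = 119
30–44: 410 × 0.955 = 392
45–59: 433 × 0.932 = 404
60+: 1386 × 0.929 + 1742 × 0.285 = 1288 + 496 = 1784
Giving 112 / 119 / 392 / 404 / 1784.
Scenario B total after 4 periods: 2811
Difference B − A = 2811 − 2463 = 348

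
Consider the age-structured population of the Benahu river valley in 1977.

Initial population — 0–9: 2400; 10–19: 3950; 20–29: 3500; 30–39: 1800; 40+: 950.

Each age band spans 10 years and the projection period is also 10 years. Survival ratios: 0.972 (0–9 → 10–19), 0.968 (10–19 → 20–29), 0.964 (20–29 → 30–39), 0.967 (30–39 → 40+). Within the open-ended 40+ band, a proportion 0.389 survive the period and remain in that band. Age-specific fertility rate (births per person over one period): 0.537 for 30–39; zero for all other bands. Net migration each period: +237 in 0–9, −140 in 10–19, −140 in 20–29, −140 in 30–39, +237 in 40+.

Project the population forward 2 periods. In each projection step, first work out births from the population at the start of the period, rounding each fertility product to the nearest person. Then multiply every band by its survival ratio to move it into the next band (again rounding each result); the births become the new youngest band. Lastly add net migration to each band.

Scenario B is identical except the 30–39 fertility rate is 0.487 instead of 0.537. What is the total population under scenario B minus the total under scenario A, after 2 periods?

-249

Numbering the bands 1..5 from youngest to oldest:
Period 1.
Births: 1800 × 0.537 = 967
Band 2: 2400 × 0.972 = 2333
Band 3: 3950 × 0.968 = 3824
Band 4: 3500 × 0.964 = 3374
Band 5: 1800 × 0.967 + 950 × 0.389 = 1741 + 370 = 2111
Net migration: Band 1 + 237 → 1204; Band 2 − 140 → 2193; Band 3 − 140 → 3684; Band 4 − 140 → 3234; Band 5 + 237 → 2348
Giving 1204 / 2193 / 3684 / 3234 / 2348.
Period 2.
Births: 3234 × 0.537 = 1737
Band 2: 1204 × 0.972 = 1170
Band 3: 2193 × 0.968 = 2123
Band 4: 3684 × 0.964 = 3551
Band 5: 3234 × 0.967 + 2348 × 0.389 = 3127 + 913 = 4040
Net migration: Band 1 + 237 → 1974; Band 2 − 140 → 1030; Band 3 − 140 → 1983; Band 4 − 140 → 3411; Band 5 + 237 → 4277
Giving 1974 / 1030 / 1983 / 3411 / 4277.
Scenario A total after 2 periods: 12675
Scenario B projection —
Period 1.
Births: 1800 × 0.487 = 877
Band 2: 2400 × 0.972 = 2333
Band 3: 3950 × 0.968 = 3824
Band 4: 3500 × 0.964 = 3374
Band 5: 1800 × 0.967 + 950 × 0.389 = 1741 + 370 = 2111
Net migration: Band 1 + 237 → 1114; Band 2 − 140 → 2193; Band 3 − 140 → 3684; Band 4 − 140 → 3234; Band 5 + 237 → 2348
Giving 1114 / 2193 / 3684 / 3234 / 2348.
Period 2.
Births: 3234 × 0.487 = 1575
Band 2: 1114 × 0.972 = 1083
Band 3: 2193 × 0.968 = 2123
Band 4: 3684 × 0.964 = 3551
Band 5: 3234 × 0.967 + 2348 × 0.389 = 3127 + 913 = 4040
Net migration: Band 1 + 237 → 1812; Band 2 − 140 → 943; Band 3 − 140 → 1983; Band 4 − 140 → 3411; Band 5 + 237 → 4277
Giving 1812 / 943 / 1983 / 3411 / 4277.
Scenario B total after 2 periods: 12426
Difference B − A = 12426 − 12675 = -249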